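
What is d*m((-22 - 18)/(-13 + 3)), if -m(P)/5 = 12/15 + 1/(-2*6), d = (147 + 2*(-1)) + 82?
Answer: -9761/12 ≈ -813.42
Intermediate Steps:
d = 227 (d = (147 - 2) + 82 = 145 + 82 = 227)
m(P) = -43/12 (m(P) = -5*(12/15 + 1/(-2*6)) = -5*(12*(1/15) + 1/(-12)) = -5*(⅘ + 1*(-1/12)) = -5*(⅘ - 1/12) = -5*43/60 = -43/12)
d*m((-22 - 18)/(-13 + 3)) = 227*(-43/12) = -9761/12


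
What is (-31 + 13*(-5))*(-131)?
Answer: 12576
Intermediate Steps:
(-31 + 13*(-5))*(-131) = (-31 - 65)*(-131) = -96*(-131) = 12576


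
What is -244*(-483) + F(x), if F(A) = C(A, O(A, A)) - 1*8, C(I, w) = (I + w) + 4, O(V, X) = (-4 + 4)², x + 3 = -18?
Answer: 117827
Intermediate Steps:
x = -21 (x = -3 - 18 = -21)
O(V, X) = 0 (O(V, X) = 0² = 0)
C(I, w) = 4 + I + w
F(A) = -4 + A (F(A) = (4 + A + 0) - 1*8 = (4 + A) - 8 = -4 + A)
-244*(-483) + F(x) = -244*(-483) + (-4 - 21) = 117852 - 25 = 117827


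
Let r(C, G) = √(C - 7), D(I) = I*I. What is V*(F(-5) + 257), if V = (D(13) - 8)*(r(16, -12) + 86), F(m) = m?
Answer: 3610908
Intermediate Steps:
D(I) = I²
r(C, G) = √(-7 + C)
V = 14329 (V = (13² - 8)*(√(-7 + 16) + 86) = (169 - 8)*(√9 + 86) = 161*(3 + 86) = 161*89 = 14329)
V*(F(-5) + 257) = 14329*(-5 + 257) = 14329*252 = 3610908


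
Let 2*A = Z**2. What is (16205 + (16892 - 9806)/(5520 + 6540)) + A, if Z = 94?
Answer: 41453411/2010 ≈ 20624.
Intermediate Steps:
A = 4418 (A = (1/2)*94**2 = (1/2)*8836 = 4418)
(16205 + (16892 - 9806)/(5520 + 6540)) + A = (16205 + (16892 - 9806)/(5520 + 6540)) + 4418 = (16205 + 7086/12060) + 4418 = (16205 + 7086*(1/12060)) + 4418 = (16205 + 1181/2010) + 4418 = 32573231/2010 + 4418 = 41453411/2010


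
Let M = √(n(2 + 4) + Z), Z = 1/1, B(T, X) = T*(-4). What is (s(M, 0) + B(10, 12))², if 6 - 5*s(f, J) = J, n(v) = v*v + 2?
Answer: 37636/25 ≈ 1505.4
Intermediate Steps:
B(T, X) = -4*T
n(v) = 2 + v² (n(v) = v² + 2 = 2 + v²)
Z = 1
M = √39 (M = √((2 + (2 + 4)²) + 1) = √((2 + 6²) + 1) = √((2 + 36) + 1) = √(38 + 1) = √39 ≈ 6.2450)
s(f, J) = 6/5 - J/5
(s(M, 0) + B(10, 12))² = ((6/5 - ⅕*0) - 4*10)² = ((6/5 + 0) - 40)² = (6/5 - 40)² = (-194/5)² = 37636/25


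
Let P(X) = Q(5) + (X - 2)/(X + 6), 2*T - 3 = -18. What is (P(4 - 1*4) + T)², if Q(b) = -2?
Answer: 3481/36 ≈ 96.694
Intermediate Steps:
T = -15/2 (T = 3/2 + (½)*(-18) = 3/2 - 9 = -15/2 ≈ -7.5000)
P(X) = -2 + (-2 + X)/(6 + X) (P(X) = -2 + (X - 2)/(X + 6) = -2 + (-2 + X)/(6 + X))
(P(4 - 1*4) + T)² = ((-14 - (4 - 1*4))/(6 + (4 - 1*4)) - 15/2)² = ((-14 - (4 - 4))/(6 + (4 - 4)) - 15/2)² = ((-14 - 1*0)/(6 + 0) - 15/2)² = ((-14 + 0)/6 - 15/2)² = ((⅙)*(-14) - 15/2)² = (-7/3 - 15/2)² = (-59/6)² = 3481/36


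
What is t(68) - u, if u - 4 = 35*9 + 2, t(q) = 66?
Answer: -255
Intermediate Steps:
u = 321 (u = 4 + (35*9 + 2) = 4 + (315 + 2) = 4 + 317 = 321)
t(68) - u = 66 - 1*321 = 66 - 321 = -255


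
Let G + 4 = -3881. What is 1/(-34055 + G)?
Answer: -1/37940 ≈ -2.6357e-5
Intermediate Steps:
G = -3885 (G = -4 - 3881 = -3885)
1/(-34055 + G) = 1/(-34055 - 3885) = 1/(-37940) = -1/37940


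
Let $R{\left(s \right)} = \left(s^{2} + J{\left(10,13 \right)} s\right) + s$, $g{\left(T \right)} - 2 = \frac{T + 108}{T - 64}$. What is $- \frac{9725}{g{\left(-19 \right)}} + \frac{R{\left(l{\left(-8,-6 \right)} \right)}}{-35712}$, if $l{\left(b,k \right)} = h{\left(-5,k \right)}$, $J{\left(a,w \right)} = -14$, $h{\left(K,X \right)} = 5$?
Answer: $- \frac{3603228815}{343728} \approx -10483.0$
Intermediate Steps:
$l{\left(b,k \right)} = 5$
$g{\left(T \right)} = 2 + \frac{108 + T}{-64 + T}$ ($g{\left(T \right)} = 2 + \frac{T + 108}{T - 64} = 2 + \frac{108 + T}{-64 + T}$)
$R{\left(s \right)} = s^{2} - 13 s$ ($R{\left(s \right)} = \left(s^{2} - 14 s\right) + s = s^{2} - 13 s$)
$- \frac{9725}{g{\left(-19 \right)}} + \frac{R{\left(l{\left(-8,-6 \right)} \right)}}{-35712} = - \frac{9725}{\frac{1}{-64 - 19} \left(-20 + 3 \left(-19\right)\right)} + \frac{5 \left(-13 + 5\right)}{-35712} = - \frac{9725}{\frac{1}{-83} \left(-20 - 57\right)} + 5 \left(-8\right) \left(- \frac{1}{35712}\right) = - \frac{9725}{\left(- \frac{1}{83}\right) \left(-77\right)} - - \frac{5}{4464} = - \frac{9725}{\frac{77}{83}} + \frac{5}{4464} = \left(-9725\right) \frac{83}{77} + \frac{5}{4464} = - \frac{807175}{77} + \frac{5}{4464} = - \frac{3603228815}{343728}$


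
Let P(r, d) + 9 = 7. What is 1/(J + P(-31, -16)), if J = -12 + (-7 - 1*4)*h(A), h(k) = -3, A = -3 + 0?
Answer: 1/19 ≈ 0.052632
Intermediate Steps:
A = -3
P(r, d) = -2 (P(r, d) = -9 + 7 = -2)
J = 21 (J = -12 + (-7 - 1*4)*(-3) = -12 + (-7 - 4)*(-3) = -12 - 11*(-3) = -12 + 33 = 21)
1/(J + P(-31, -16)) = 1/(21 - 2) = 1/19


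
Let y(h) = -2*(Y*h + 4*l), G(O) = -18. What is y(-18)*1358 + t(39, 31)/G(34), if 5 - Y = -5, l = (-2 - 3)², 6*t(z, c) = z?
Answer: 7822067/36 ≈ 2.1728e+5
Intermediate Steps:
t(z, c) = z/6
l = 25 (l = (-5)² = 25)
Y = 10 (Y = 5 - 1*(-5) = 5 + 5 = 10)
y(h) = -200 - 20*h (y(h) = -2*(10*h + 4*25) = -2*(10*h + 100) = -2*(100 + 10*h) = -200 - 20*h)
y(-18)*1358 + t(39, 31)/G(34) = (-200 - 20*(-18))*1358 + ((⅙)*39)/(-18) = (-200 + 360)*1358 + (13/2)*(-1/18) = 160*1358 - 13/36 = 217280 - 13/36 = 7822067/36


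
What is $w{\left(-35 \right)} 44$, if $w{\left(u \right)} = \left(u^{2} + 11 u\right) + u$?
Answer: $35420$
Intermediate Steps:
$w{\left(u \right)} = u^{2} + 12 u$
$w{\left(-35 \right)} 44 = - 35 \left(12 - 35\right) 44 = \left(-35\right) \left(-23\right) 44 = 805 \cdot 44 = 35420$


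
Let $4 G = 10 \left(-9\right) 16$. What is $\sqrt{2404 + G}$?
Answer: $2 \sqrt{511} \approx 45.211$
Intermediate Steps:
$G = -360$ ($G = \frac{10 \left(-9\right) 16}{4} = \frac{\left(-90\right) 16}{4} = \frac{1}{4} \left(-1440\right) = -360$)
$\sqrt{2404 + G} = \sqrt{2404 - 360} = \sqrt{2044} = 2 \sqrt{511}$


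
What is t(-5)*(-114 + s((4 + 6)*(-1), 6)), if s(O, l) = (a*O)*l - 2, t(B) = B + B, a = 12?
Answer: 8360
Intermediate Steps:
t(B) = 2*B
s(O, l) = -2 + 12*O*l (s(O, l) = (12*O)*l - 2 = 12*O*l - 2 = -2 + 12*O*l)
t(-5)*(-114 + s((4 + 6)*(-1), 6)) = (2*(-5))*(-114 + (-2 + 12*((4 + 6)*(-1))*6)) = -10*(-114 + (-2 + 12*(10*(-1))*6)) = -10*(-114 + (-2 + 12*(-10)*6)) = -10*(-114 + (-2 - 720)) = -10*(-114 - 722) = -10*(-836) = 8360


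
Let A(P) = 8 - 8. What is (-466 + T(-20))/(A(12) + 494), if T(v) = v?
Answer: -243/247 ≈ -0.98381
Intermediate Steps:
A(P) = 0
(-466 + T(-20))/(A(12) + 494) = (-466 - 20)/(0 + 494) = -486/494 = -486*1/494 = -243/247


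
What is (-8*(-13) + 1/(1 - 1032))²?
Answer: 11496771729/1062961 ≈ 10816.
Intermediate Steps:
(-8*(-13) + 1/(1 - 1032))² = (104 + 1/(-1031))² = (104 - 1/1031)² = (107223/1031)² = 11496771729/1062961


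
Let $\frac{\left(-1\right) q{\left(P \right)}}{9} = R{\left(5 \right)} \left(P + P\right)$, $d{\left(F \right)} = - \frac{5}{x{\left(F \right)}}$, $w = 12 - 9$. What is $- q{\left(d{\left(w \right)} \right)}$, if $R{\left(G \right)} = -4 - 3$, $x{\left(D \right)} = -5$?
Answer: $-126$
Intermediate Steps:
$R{\left(G \right)} = -7$
$w = 3$ ($w = 12 - 9 = 3$)
$d{\left(F \right)} = 1$ ($d{\left(F \right)} = - \frac{5}{-5} = \left(-5\right) \left(- \frac{1}{5}\right) = 1$)
$q{\left(P \right)} = 126 P$ ($q{\left(P \right)} = - 9 \left(- 7 \left(P + P\right)\right) = - 9 \left(- 7 \cdot 2 P\right) = - 9 \left(- 14 P\right) = 126 P$)
$- q{\left(d{\left(w \right)} \right)} = - 126 \cdot 1 = \left(-1\right) 126 = -126$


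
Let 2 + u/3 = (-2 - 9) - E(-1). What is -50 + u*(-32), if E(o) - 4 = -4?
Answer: 1198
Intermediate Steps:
E(o) = 0 (E(o) = 4 - 4 = 0)
u = -39 (u = -6 + 3*((-2 - 9) - 1*0) = -6 + 3*(-11 + 0) = -6 + 3*(-11) = -6 - 33 = -39)
-50 + u*(-32) = -50 - 39*(-32) = -50 + 1248 = 1198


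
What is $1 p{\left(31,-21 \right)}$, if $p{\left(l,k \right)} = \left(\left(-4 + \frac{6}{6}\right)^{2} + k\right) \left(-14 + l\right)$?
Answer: $-204$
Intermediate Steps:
$p{\left(l,k \right)} = \left(-14 + l\right) \left(9 + k\right)$ ($p{\left(l,k \right)} = \left(\left(-4 + 6 \cdot \frac{1}{6}\right)^{2} + k\right) \left(-14 + l\right) = \left(\left(-4 + 1\right)^{2} + k\right) \left(-14 + l\right) = \left(\left(-3\right)^{2} + k\right) \left(-14 + l\right) = \left(9 + k\right) \left(-14 + l\right) = \left(-14 + l\right) \left(9 + k\right)$)
$1 p{\left(31,-21 \right)} = 1 \left(-126 - -294 + 9 \cdot 31 - 651\right) = 1 \left(-126 + 294 + 279 - 651\right) = 1 \left(-204\right) = -204$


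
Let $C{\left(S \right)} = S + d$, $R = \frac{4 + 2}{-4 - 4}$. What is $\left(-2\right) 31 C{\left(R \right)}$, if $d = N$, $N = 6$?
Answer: $- \frac{651}{2} \approx -325.5$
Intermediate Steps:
$R = - \frac{3}{4}$ ($R = \frac{6}{-8} = 6 \left(- \frac{1}{8}\right) = - \frac{3}{4} \approx -0.75$)
$d = 6$
$C{\left(S \right)} = 6 + S$ ($C{\left(S \right)} = S + 6 = 6 + S$)
$\left(-2\right) 31 C{\left(R \right)} = \left(-2\right) 31 \left(6 - \frac{3}{4}\right) = \left(-62\right) \frac{21}{4} = - \frac{651}{2}$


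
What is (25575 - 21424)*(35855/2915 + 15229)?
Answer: 36884449378/583 ≈ 6.3267e+7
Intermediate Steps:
(25575 - 21424)*(35855/2915 + 15229) = 4151*(35855*(1/2915) + 15229) = 4151*(7171/583 + 15229) = 4151*(8885678/583) = 36884449378/583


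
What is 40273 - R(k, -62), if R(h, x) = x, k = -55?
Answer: 40335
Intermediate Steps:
40273 - R(k, -62) = 40273 - 1*(-62) = 40273 + 62 = 40335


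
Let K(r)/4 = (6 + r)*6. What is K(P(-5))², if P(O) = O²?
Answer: 553536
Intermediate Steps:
K(r) = 144 + 24*r (K(r) = 4*((6 + r)*6) = 4*(36 + 6*r) = 144 + 24*r)
K(P(-5))² = (144 + 24*(-5)²)² = (144 + 24*25)² = (144 + 600)² = 744² = 553536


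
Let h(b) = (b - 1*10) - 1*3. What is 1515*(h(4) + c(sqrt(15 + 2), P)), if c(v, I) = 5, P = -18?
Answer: -6060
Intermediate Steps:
h(b) = -13 + b (h(b) = (b - 10) - 3 = (-10 + b) - 3 = -13 + b)
1515*(h(4) + c(sqrt(15 + 2), P)) = 1515*((-13 + 4) + 5) = 1515*(-9 + 5) = 1515*(-4) = -6060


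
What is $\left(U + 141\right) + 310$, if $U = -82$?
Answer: $369$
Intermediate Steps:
$\left(U + 141\right) + 310 = \left(-82 + 141\right) + 310 = 59 + 310 = 369$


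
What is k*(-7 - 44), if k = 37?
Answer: -1887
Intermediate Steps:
k*(-7 - 44) = 37*(-7 - 44) = 37*(-51) = -1887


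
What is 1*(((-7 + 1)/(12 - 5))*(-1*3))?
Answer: 18/7 ≈ 2.5714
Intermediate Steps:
1*(((-7 + 1)/(12 - 5))*(-1*3)) = 1*(-6/7*(-3)) = 1*(18/7) = 18/7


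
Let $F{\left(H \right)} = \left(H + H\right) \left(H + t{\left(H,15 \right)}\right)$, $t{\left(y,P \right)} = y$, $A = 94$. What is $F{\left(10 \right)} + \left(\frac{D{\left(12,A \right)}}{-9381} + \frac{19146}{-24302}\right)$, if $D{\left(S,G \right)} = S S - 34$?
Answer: $\frac{45504271477}{113988531} \approx 399.2$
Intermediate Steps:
$D{\left(S,G \right)} = -34 + S^{2}$ ($D{\left(S,G \right)} = S^{2} - 34 = -34 + S^{2}$)
$F{\left(H \right)} = 4 H^{2}$ ($F{\left(H \right)} = \left(H + H\right) \left(H + H\right) = 2 H 2 H = 4 H^{2}$)
$F{\left(10 \right)} + \left(\frac{D{\left(12,A \right)}}{-9381} + \frac{19146}{-24302}\right) = 4 \cdot 10^{2} + \left(\frac{-34 + 12^{2}}{-9381} + \frac{19146}{-24302}\right) = 4 \cdot 100 + \left(\left(-34 + 144\right) \left(- \frac{1}{9381}\right) + 19146 \left(- \frac{1}{24302}\right)\right) = 400 + \left(110 \left(- \frac{1}{9381}\right) - \frac{9573}{12151}\right) = 400 - \frac{91140923}{113988531} = \frac{45504271477}{113988531}$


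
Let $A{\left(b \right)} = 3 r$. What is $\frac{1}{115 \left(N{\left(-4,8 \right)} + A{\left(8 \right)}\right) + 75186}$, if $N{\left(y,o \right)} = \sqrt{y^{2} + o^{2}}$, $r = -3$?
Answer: $\frac{74151}{5497312801} - \frac{460 \sqrt{5}}{5497312801} \approx 1.3301 \cdot 10^{-5}$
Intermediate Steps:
$A{\left(b \right)} = -9$ ($A{\left(b \right)} = 3 \left(-3\right) = -9$)
$N{\left(y,o \right)} = \sqrt{o^{2} + y^{2}}$
$\frac{1}{115 \left(N{\left(-4,8 \right)} + A{\left(8 \right)}\right) + 75186} = \frac{1}{115 \left(\sqrt{8^{2} + \left(-4\right)^{2}} - 9\right) + 75186} = \frac{1}{115 \left(\sqrt{64 + 16} - 9\right) + 75186} = \frac{1}{115 \left(\sqrt{80} - 9\right) + 75186} = \frac{1}{115 \left(4 \sqrt{5} - 9\right) + 75186} = \frac{1}{115 \left(-9 + 4 \sqrt{5}\right) + 75186} = \frac{1}{\left(-1035 + 460 \sqrt{5}\right) + 75186} = \frac{1}{74151 + 460 \sqrt{5}}$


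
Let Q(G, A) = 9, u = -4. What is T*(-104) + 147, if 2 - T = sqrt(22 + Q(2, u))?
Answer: -61 + 104*sqrt(31) ≈ 518.05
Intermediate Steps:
T = 2 - sqrt(31) (T = 2 - sqrt(22 + 9) = 2 - sqrt(31) ≈ -3.5678)
T*(-104) + 147 = (2 - sqrt(31))*(-104) + 147 = (-208 + 104*sqrt(31)) + 147 = -61 + 104*sqrt(31)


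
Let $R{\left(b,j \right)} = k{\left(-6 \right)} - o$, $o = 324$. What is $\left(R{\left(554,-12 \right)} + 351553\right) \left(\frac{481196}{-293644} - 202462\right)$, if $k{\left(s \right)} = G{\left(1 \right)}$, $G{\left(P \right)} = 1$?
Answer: $- \frac{5220351924912630}{73411} \approx -7.1111 \cdot 10^{10}$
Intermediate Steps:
$k{\left(s \right)} = 1$
$R{\left(b,j \right)} = -323$ ($R{\left(b,j \right)} = 1 - 324 = -323$)
$\left(R{\left(554,-12 \right)} + 351553\right) \left(\frac{481196}{-293644} - 202462\right) = \left(-323 + 351553\right) \left(\frac{481196}{-293644} - 202462\right) = 351230 \left(481196 \left(- \frac{1}{293644}\right) - 202462\right) = 351230 \left(- \frac{120299}{73411} - 202462\right) = 351230 \left(- \frac{14863058181}{73411}\right) = - \frac{5220351924912630}{73411}$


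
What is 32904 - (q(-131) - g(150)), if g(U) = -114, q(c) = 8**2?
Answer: 32726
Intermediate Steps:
q(c) = 64
32904 - (q(-131) - g(150)) = 32904 - (64 - 1*(-114)) = 32904 - (64 + 114) = 32904 - 1*178 = 32904 - 178 = 32726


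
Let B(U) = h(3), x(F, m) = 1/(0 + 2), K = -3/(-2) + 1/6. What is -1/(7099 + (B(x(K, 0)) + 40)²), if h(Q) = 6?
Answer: -1/9215 ≈ -0.00010852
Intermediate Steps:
K = 5/3 (K = -3*(-½) + 1*(⅙) = 3/2 + ⅙ = 5/3 ≈ 1.6667)
x(F, m) = ½ (x(F, m) = 1/2 = ½)
B(U) = 6
-1/(7099 + (B(x(K, 0)) + 40)²) = -1/(7099 + (6 + 40)²) = -1/(7099 + 46²) = -1/(7099 + 2116) = -1/9215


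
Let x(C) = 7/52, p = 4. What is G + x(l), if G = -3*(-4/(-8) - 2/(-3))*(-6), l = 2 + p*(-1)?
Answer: 1099/52 ≈ 21.135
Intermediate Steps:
l = -2 (l = 2 + 4*(-1) = 2 - 4 = -2)
x(C) = 7/52 (x(C) = 7*(1/52) = 7/52)
G = 21 (G = -3*(-4*(-1/8) - 2*(-1/3))*(-6) = -3*(1/2 + 2/3)*(-6) = -3*7/6*(-6) = -7/2*(-6) = 21)
G + x(l) = 21 + 7/52 = 1099/52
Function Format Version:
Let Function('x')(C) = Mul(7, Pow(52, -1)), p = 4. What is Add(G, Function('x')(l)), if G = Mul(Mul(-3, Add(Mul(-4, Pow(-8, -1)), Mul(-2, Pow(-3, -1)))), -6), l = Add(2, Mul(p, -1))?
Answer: Rational(1099, 52) ≈ 21.135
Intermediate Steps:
l = -2 (l = Add(2, Mul(4, -1)) = Add(2, -4) = -2)
Function('x')(C) = Rational(7, 52) (Function('x')(C) = Mul(7, Rational(1, 52)) = Rational(7, 52))
G = 21 (G = Mul(Mul(-3, Add(Mul(-4, Rational(-1, 8)), Mul(-2, Rational(-1, 3)))), -6) = Mul(Mul(-3, Add(Rational(1, 2), Rational(2, 3))), -6) = Mul(Mul(-3, Rational(7, 6)), -6) = Mul(Rational(-7, 2), -6) = 21)
Add(G, Function('x')(l)) = Add(21, Rational(7, 52)) = Rational(1099, 52)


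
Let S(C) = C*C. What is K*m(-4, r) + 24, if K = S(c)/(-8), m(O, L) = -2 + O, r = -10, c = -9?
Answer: 339/4 ≈ 84.750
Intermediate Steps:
S(C) = C²
K = -81/8 (K = (-9)²/(-8) = 81*(-⅛) = -81/8 ≈ -10.125)
K*m(-4, r) + 24 = -81*(-2 - 4)/8 + 24 = -81/8*(-6) + 24 = 243/4 + 24 = 339/4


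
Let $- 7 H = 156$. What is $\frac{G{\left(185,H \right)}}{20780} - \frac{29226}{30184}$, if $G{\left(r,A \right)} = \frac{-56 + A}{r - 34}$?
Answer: $- \frac{11463390157}{11838843940} \approx -0.96829$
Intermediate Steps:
$H = - \frac{156}{7}$ ($H = \left(- \frac{1}{7}\right) 156 = - \frac{156}{7} \approx -22.286$)
$G{\left(r,A \right)} = \frac{-56 + A}{-34 + r}$
$\frac{G{\left(185,H \right)}}{20780} - \frac{29226}{30184} = \frac{\frac{1}{-34 + 185} \left(-56 - \frac{156}{7}\right)}{20780} - \frac{29226}{30184} = \frac{1}{151} \left(- \frac{548}{7}\right) \frac{1}{20780} - \frac{14613}{15092} = \left(- \frac{548}{1057}\right) \frac{1}{20780} - \frac{14613}{15092} = - \frac{137}{5491115} - \frac{14613}{15092} = - \frac{11463390157}{11838843940}$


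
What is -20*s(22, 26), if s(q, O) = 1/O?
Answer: -10/13 ≈ -0.76923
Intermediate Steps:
-20*s(22, 26) = -20/26 = -20*1/26 = -10/13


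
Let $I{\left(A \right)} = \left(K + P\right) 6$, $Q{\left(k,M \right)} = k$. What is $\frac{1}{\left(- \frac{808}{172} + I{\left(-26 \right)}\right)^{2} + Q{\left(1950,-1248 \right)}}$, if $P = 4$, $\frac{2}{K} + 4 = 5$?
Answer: $\frac{1849}{5417266} \approx 0.00034132$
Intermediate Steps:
$K = 2$ ($K = \frac{2}{-4 + 5} = \frac{2}{1} = 2 \cdot 1 = 2$)
$I{\left(A \right)} = 36$ ($I{\left(A \right)} = \left(2 + 4\right) 6 = 6 \cdot 6 = 36$)
$\frac{1}{\left(- \frac{808}{172} + I{\left(-26 \right)}\right)^{2} + Q{\left(1950,-1248 \right)}} = \frac{1}{\left(- \frac{808}{172} + 36\right)^{2} + 1950} = \frac{1}{\left(\left(-808\right) \frac{1}{172} + 36\right)^{2} + 1950} = \frac{1}{\left(- \frac{202}{43} + 36\right)^{2} + 1950} = \frac{1}{\left(\frac{1346}{43}\right)^{2} + 1950} = \frac{1}{\frac{1811716}{1849} + 1950} = \frac{1}{\frac{5417266}{1849}} = \frac{1849}{5417266}$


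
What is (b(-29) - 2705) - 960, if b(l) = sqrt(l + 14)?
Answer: -3665 + I*sqrt(15) ≈ -3665.0 + 3.873*I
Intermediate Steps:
b(l) = sqrt(14 + l)
(b(-29) - 2705) - 960 = (sqrt(14 - 29) - 2705) - 960 = (sqrt(-15) - 2705) - 960 = (I*sqrt(15) - 2705) - 960 = (-2705 + I*sqrt(15)) - 960 = -3665 + I*sqrt(15)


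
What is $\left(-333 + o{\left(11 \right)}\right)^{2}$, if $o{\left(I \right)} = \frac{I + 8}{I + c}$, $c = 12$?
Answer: $\frac{58369600}{529} \approx 1.1034 \cdot 10^{5}$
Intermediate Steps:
$o{\left(I \right)} = \frac{8 + I}{12 + I}$ ($o{\left(I \right)} = \frac{I + 8}{I + 12} = \frac{8 + I}{12 + I}$)
$\left(-333 + o{\left(11 \right)}\right)^{2} = \left(-333 + \frac{8 + 11}{12 + 11}\right)^{2} = \left(-333 + \frac{1}{23} \cdot 19\right)^{2} = \left(-333 + \frac{19}{23}\right)^{2} = \left(- \frac{7640}{23}\right)^{2} = \frac{58369600}{529}$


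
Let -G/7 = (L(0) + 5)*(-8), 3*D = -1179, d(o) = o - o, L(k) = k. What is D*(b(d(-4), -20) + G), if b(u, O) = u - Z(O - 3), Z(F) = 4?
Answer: -108468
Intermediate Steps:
d(o) = 0
D = -393 (D = (1/3)*(-1179) = -393)
b(u, O) = -4 + u (b(u, O) = u - 1*4 = u - 4 = -4 + u)
G = 280 (G = -7*(0 + 5)*(-8) = -35*(-8) = -7*(-40) = 280)
D*(b(d(-4), -20) + G) = -393*((-4 + 0) + 280) = -393*(-4 + 280) = -393*276 = -108468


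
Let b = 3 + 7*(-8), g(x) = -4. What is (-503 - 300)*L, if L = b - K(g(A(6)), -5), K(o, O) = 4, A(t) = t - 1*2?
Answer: 45771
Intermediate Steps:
A(t) = -2 + t (A(t) = t - 2 = -2 + t)
b = -53 (b = 3 - 56 = -53)
L = -57 (L = -53 - 1*4 = -53 - 4 = -57)
(-503 - 300)*L = (-503 - 300)*(-57) = -803*(-57) = 45771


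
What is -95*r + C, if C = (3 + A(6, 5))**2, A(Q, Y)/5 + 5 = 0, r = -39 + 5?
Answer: 3714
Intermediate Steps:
r = -34
A(Q, Y) = -25 (A(Q, Y) = -25 + 5*0 = -25 + 0 = -25)
C = 484 (C = (3 - 25)**2 = (-22)**2 = 484)
-95*r + C = -95*(-34) + 484 = 3230 + 484 = 3714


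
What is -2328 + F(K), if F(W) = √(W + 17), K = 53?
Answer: -2328 + √70 ≈ -2319.6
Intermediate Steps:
F(W) = √(17 + W)
-2328 + F(K) = -2328 + √(17 + 53) = -2328 + √70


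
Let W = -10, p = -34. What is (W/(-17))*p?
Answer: -20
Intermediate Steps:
(W/(-17))*p = -10/(-17)*(-34) = -10*(-1/17)*(-34) = (10/17)*(-34) = -20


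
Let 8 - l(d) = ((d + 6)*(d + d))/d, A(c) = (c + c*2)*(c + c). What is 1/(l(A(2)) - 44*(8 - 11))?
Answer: 1/80 ≈ 0.012500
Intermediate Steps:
A(c) = 6*c² (A(c) = (c + 2*c)*(2*c) = (3*c)*(2*c) = 6*c²)
l(d) = -4 - 2*d (l(d) = 8 - (d + 6)*(d + d)/d = 8 - (6 + d)*(2*d)/d = 8 - 2*d*(6 + d)/d = 8 - (12 + 2*d) = 8 + (-12 - 2*d) = -4 - 2*d)
1/(l(A(2)) - 44*(8 - 11)) = 1/((-4 - 12*2²) - 44*(8 - 11)) = 1/((-4 - 12*4) - 44*(-3)) = 1/((-4 - 2*24) + 132) = 1/((-4 - 48) + 132) = 1/(-52 + 132) = 1/80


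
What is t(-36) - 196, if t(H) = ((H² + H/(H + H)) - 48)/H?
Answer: -16609/72 ≈ -230.68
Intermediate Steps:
t(H) = (-95/2 + H²)/H (t(H) = ((H² + H/((2*H))) - 48)/H = ((H² + (1/(2*H))*H) - 48)/H = ((H² + ½) - 48)/H = ((½ + H²) - 48)/H = (-95/2 + H²)/H)
t(-36) - 196 = (-36 - 95/2/(-36)) - 196 = (-36 - 95/2*(-1/36)) - 196 = (-36 + 95/72) - 196 = -2497/72 - 196 = -16609/72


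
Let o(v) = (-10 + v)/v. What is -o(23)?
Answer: -13/23 ≈ -0.56522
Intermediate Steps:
o(v) = (-10 + v)/v
-o(23) = -(-10 + 23)/23 = -13/23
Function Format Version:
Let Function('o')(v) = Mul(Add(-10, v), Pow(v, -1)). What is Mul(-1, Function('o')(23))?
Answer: Rational(-13, 23) ≈ -0.56522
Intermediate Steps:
Function('o')(v) = Mul(Pow(v, -1), Add(-10, v))
Mul(-1, Function('o')(23)) = Mul(-1, Mul(Pow(23, -1), Add(-10, 23))) = Mul(-1, Mul(Rational(1, 23), 13)) = Mul(-1, Rational(13, 23)) = Rational(-13, 23)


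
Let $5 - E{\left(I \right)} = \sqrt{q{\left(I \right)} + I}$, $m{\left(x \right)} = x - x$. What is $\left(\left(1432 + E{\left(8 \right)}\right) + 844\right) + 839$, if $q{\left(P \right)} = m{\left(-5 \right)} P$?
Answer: $3120 - 2 \sqrt{2} \approx 3117.2$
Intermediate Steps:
$m{\left(x \right)} = 0$
$q{\left(P \right)} = 0$ ($q{\left(P \right)} = 0 P = 0$)
$E{\left(I \right)} = 5 - \sqrt{I}$ ($E{\left(I \right)} = 5 - \sqrt{0 + I} = 5 - \sqrt{I}$)
$\left(\left(1432 + E{\left(8 \right)}\right) + 844\right) + 839 = \left(\left(1432 + \left(5 - \sqrt{8}\right)\right) + 844\right) + 839 = \left(\left(1432 + \left(5 - 2 \sqrt{2}\right)\right) + 844\right) + 839 = \left(\left(1437 - 2 \sqrt{2}\right) + 844\right) + 839 = \left(2281 - 2 \sqrt{2}\right) + 839 = 3120 - 2 \sqrt{2}$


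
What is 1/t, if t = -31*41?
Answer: -1/1271 ≈ -0.00078678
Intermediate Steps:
t = -1271
1/t = 1/(-1271) = -1/1271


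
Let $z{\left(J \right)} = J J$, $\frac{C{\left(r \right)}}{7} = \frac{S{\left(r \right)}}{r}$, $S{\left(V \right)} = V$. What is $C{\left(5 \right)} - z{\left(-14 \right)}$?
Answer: $-189$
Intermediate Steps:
$C{\left(r \right)} = 7$ ($C{\left(r \right)} = 7 \frac{r}{r} = 7 \cdot 1 = 7$)
$z{\left(J \right)} = J^{2}$
$C{\left(5 \right)} - z{\left(-14 \right)} = 7 - \left(-14\right)^{2} = 7 - 196 = -189$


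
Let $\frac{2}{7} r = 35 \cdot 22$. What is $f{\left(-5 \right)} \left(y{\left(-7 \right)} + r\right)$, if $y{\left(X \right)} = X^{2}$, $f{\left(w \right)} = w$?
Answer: $-13720$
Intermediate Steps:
$r = 2695$ ($r = \frac{7 \cdot 35 \cdot 22}{2} = \frac{7}{2} \cdot 770 = 2695$)
$f{\left(-5 \right)} \left(y{\left(-7 \right)} + r\right) = - 5 \left(\left(-7\right)^{2} + 2695\right) = - 5 \left(49 + 2695\right) = \left(-5\right) 2744 = -13720$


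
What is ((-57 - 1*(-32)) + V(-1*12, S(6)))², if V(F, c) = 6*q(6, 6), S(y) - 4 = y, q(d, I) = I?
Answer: 121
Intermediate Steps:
S(y) = 4 + y
V(F, c) = 36 (V(F, c) = 6*6 = 36)
((-57 - 1*(-32)) + V(-1*12, S(6)))² = ((-57 - 1*(-32)) + 36)² = ((-57 + 32) + 36)² = (-25 + 36)² = 11² = 121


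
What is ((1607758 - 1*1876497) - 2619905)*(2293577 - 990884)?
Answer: -3763016318292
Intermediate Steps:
((1607758 - 1*1876497) - 2619905)*(2293577 - 990884) = ((1607758 - 1876497) - 2619905)*1302693 = (-268739 - 2619905)*1302693 = -2888644*1302693 = -3763016318292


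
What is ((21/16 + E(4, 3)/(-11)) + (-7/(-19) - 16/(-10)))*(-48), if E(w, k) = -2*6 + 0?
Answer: -219291/1045 ≈ -209.85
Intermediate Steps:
E(w, k) = -12 (E(w, k) = -12 + 0 = -12)
((21/16 + E(4, 3)/(-11)) + (-7/(-19) - 16/(-10)))*(-48) = ((21/16 - 12/(-11)) + (-7/(-19) - 16/(-10)))*(-48) = ((21*(1/16) - 12*(-1/11)) + (-7*(-1/19) - 16*(-1/10)))*(-48) = ((21/16 + 12/11) + (7/19 + 8/5))*(-48) = (423/176 + 187/95)*(-48) = (73097/16720)*(-48) = -219291/1045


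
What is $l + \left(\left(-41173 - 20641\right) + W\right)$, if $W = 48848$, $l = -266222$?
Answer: $-279188$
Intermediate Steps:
$l + \left(\left(-41173 - 20641\right) + W\right) = -266222 + \left(\left(-41173 - 20641\right) + 48848\right) = -266222 + \left(-61814 + 48848\right) = -266222 - 12966 = -279188$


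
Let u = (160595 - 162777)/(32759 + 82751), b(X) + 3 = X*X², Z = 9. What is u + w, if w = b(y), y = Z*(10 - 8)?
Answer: 336652804/57755 ≈ 5829.0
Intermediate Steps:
y = 18 (y = 9*(10 - 8) = 9*2 = 18)
b(X) = -3 + X³ (b(X) = -3 + X*X² = -3 + X³)
u = -1091/57755 (u = -2182/115510 = -2182*1/115510 = -1091/57755 ≈ -0.018890)
w = 5829 (w = -3 + 18³ = -3 + 5832 = 5829)
u + w = -1091/57755 + 5829 = 336652804/57755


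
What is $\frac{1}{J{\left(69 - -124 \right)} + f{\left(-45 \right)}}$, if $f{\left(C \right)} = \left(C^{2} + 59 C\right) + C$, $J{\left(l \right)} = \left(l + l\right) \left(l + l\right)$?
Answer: $\frac{1}{148321} \approx 6.7421 \cdot 10^{-6}$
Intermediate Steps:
$J{\left(l \right)} = 4 l^{2}$ ($J{\left(l \right)} = 2 l 2 l = 4 l^{2}$)
$f{\left(C \right)} = C^{2} + 60 C$
$\frac{1}{J{\left(69 - -124 \right)} + f{\left(-45 \right)}} = \frac{1}{4 \left(69 - -124\right)^{2} - 45 \left(60 - 45\right)} = \frac{1}{4 \left(69 + 124\right)^{2} - 675} = \frac{1}{4 \cdot 193^{2} - 675} = \frac{1}{4 \cdot 37249 - 675} = \frac{1}{148996 - 675} = \frac{1}{148321}$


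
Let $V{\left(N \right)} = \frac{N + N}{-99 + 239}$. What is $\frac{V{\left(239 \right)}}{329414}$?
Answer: $\frac{239}{23058980} \approx 1.0365 \cdot 10^{-5}$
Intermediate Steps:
$V{\left(N \right)} = \frac{N}{70}$ ($V{\left(N \right)} = \frac{2 N}{140} = 2 N \frac{1}{140} = \frac{N}{70}$)
$\frac{V{\left(239 \right)}}{329414} = \frac{\frac{1}{70} \cdot 239}{329414} = \frac{239}{70} \cdot \frac{1}{329414} = \frac{239}{23058980}$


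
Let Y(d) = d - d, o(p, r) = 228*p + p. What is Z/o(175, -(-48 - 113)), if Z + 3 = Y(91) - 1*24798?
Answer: -3543/5725 ≈ -0.61887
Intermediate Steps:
o(p, r) = 229*p
Y(d) = 0
Z = -24801 (Z = -3 + (0 - 1*24798) = -3 + (0 - 24798) = -3 - 24798 = -24801)
Z/o(175, -(-48 - 113)) = -24801/(229*175) = -24801/40075 = -24801*1/40075 = -3543/5725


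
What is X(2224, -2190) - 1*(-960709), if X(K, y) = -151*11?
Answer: 959048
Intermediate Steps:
X(K, y) = -1661
X(2224, -2190) - 1*(-960709) = -1661 - 1*(-960709) = -1661 + 960709 = 959048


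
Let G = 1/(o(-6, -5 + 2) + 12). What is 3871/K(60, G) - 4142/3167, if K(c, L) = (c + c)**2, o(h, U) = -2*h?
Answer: -47385343/45604800 ≈ -1.0390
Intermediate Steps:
G = 1/24 (G = 1/(-2*(-6) + 12) = 1/(12 + 12) = 1/24 ≈ 0.041667)
K(c, L) = 4*c**2 (K(c, L) = (2*c)**2 = 4*c**2)
3871/K(60, G) - 4142/3167 = 3871/((4*60**2)) - 4142/3167 = 3871/((4*3600)) - 4142*1/3167 = 3871/14400 - 4142/3167 = -47385343/45604800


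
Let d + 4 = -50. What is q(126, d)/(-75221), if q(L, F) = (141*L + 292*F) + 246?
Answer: -2244/75221 ≈ -0.029832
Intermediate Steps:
d = -54 (d = -4 - 50 = -54)
q(L, F) = 246 + 141*L + 292*F
q(126, d)/(-75221) = (246 + 141*126 + 292*(-54))/(-75221) = (246 + 17766 - 15768)*(-1/75221) = 2244*(-1/75221) = -2244/75221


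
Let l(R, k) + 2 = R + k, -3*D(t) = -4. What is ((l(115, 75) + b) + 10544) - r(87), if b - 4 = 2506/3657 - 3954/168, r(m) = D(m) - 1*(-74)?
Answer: 363089943/34132 ≈ 10638.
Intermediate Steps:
D(t) = 4/3 (D(t) = -1/3*(-4) = 4/3)
r(m) = 226/3 (r(m) = 4/3 - 1*(-74) = 4/3 + 74 = 226/3)
l(R, k) = -2 + R + k (l(R, k) = -2 + (R + k) = -2 + R + k)
b = -1930211/102396 (b = 4 + (2506/3657 - 3954/168) = 4 + (2506*(1/3657) - 3954*1/168) = 4 + (2506/3657 - 659/28) = 4 - 2339795/102396 = -1930211/102396 ≈ -18.850)
((l(115, 75) + b) + 10544) - r(87) = (((-2 + 115 + 75) - 1930211/102396) + 10544) - 1*226/3 = ((188 - 1930211/102396) + 10544) - 226/3 = (17320237/102396 + 10544) - 226/3 = 1096983661/102396 - 226/3 = 363089943/34132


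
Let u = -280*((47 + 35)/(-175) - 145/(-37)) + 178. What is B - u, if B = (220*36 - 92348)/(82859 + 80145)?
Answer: 5937509503/7538935 ≈ 787.58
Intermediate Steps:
B = -21107/40751 (B = (7920 - 92348)/163004 = -84428*1/163004 = -21107/40751 ≈ -0.51795)
u = -145798/185 (u = -280*(82*(-1/175) - 145*(-1/37)) + 178 = -280*(-82/175 + 145/37) + 178 = -280*22341/6475 + 178 = -178728/185 + 178 = -145798/185 ≈ -788.10)
B - u = -21107/40751 - 1*(-145798/185) = -21107/40751 + 145798/185 = 5937509503/7538935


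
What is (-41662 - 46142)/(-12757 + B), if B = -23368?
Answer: 87804/36125 ≈ 2.4306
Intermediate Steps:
(-41662 - 46142)/(-12757 + B) = (-41662 - 46142)/(-12757 - 23368) = -87804/(-36125) = -87804*(-1/36125) = 87804/36125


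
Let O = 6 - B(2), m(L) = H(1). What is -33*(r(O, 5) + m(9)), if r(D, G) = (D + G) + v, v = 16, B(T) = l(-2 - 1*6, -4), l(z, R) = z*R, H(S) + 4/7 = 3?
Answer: 594/7 ≈ 84.857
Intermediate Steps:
H(S) = 17/7 (H(S) = -4/7 + 3 = 17/7)
l(z, R) = R*z
B(T) = 32 (B(T) = -4*(-2 - 1*6) = -4*(-2 - 6) = -4*(-8) = 32)
m(L) = 17/7
O = -26 (O = 6 - 1*32 = 6 - 32 = -26)
r(D, G) = 16 + D + G (r(D, G) = (D + G) + 16 = 16 + D + G)
-33*(r(O, 5) + m(9)) = -33*((16 - 26 + 5) + 17/7) = -33*(-5 + 17/7) = -33*(-18/7) = 594/7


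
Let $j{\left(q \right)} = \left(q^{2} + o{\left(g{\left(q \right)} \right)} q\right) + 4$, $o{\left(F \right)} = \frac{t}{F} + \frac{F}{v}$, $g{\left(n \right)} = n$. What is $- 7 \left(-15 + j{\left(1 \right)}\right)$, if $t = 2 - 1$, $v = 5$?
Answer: $\frac{308}{5} \approx 61.6$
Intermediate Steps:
$t = 1$
$o{\left(F \right)} = \frac{1}{F} + \frac{F}{5}$ ($o{\left(F \right)} = 1 \frac{1}{F} + \frac{F}{5} = \frac{1}{F} + F \frac{1}{5} = \frac{1}{F} + \frac{F}{5}$)
$j{\left(q \right)} = 4 + q^{2} + q \left(\frac{1}{q} + \frac{q}{5}\right)$ ($j{\left(q \right)} = \left(q^{2} + \left(\frac{1}{q} + \frac{q}{5}\right) q\right) + 4 = \left(q^{2} + q \left(\frac{1}{q} + \frac{q}{5}\right)\right) + 4 = 4 + q^{2} + q \left(\frac{1}{q} + \frac{q}{5}\right)$)
$- 7 \left(-15 + j{\left(1 \right)}\right) = - 7 \left(-15 + \left(5 + \frac{6 \cdot 1^{2}}{5}\right)\right) = - 7 \left(-15 + \left(5 + \frac{6}{5} \cdot 1\right)\right) = - 7 \left(-15 + \left(5 + \frac{6}{5}\right)\right) = - 7 \left(-15 + \frac{31}{5}\right) = \left(-7\right) \left(- \frac{44}{5}\right) = \frac{308}{5}$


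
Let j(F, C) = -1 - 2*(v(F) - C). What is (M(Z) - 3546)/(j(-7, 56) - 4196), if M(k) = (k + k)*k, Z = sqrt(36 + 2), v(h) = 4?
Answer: 3470/4093 ≈ 0.84779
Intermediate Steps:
Z = sqrt(38) ≈ 6.1644
j(F, C) = -9 + 2*C (j(F, C) = -1 - 2*(4 - C) = -1 + (-8 + 2*C) = -9 + 2*C)
M(k) = 2*k**2 (M(k) = (2*k)*k = 2*k**2)
(M(Z) - 3546)/(j(-7, 56) - 4196) = (2*(sqrt(38))**2 - 3546)/((-9 + 2*56) - 4196) = (2*38 - 3546)/((-9 + 112) - 4196) = (76 - 3546)/(103 - 4196) = -3470/(-4093) = -3470*(-1/4093) = 3470/4093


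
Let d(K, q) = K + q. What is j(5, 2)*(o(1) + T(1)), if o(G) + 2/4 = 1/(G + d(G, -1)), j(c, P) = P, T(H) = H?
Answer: 3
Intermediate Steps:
o(G) = -½ + 1/(-1 + 2*G) (o(G) = -½ + 1/(G + (G - 1)) = -½ + 1/(G + (-1 + G)) = -½ + 1/(-1 + 2*G))
j(5, 2)*(o(1) + T(1)) = 2*((3 - 2*1)/(2*(-1 + 2*1)) + 1) = 2*((3 - 2)/(2*(-1 + 2)) + 1) = 2*((½)*1/1 + 1) = 2*((½)*1*1 + 1) = 2*(½ + 1) = 2*(3/2) = 3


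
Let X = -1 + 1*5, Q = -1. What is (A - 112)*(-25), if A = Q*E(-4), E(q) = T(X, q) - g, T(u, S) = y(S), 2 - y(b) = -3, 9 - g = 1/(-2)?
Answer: 5375/2 ≈ 2687.5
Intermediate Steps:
g = 19/2 (g = 9 - 1/(-2) = 9 - 1*(-1/2) = 9 + 1/2 = 19/2 ≈ 9.5000)
X = 4 (X = -1 + 5 = 4)
y(b) = 5 (y(b) = 2 - 1*(-3) = 2 + 3 = 5)
T(u, S) = 5
E(q) = -9/2 (E(q) = 5 - 1*19/2 = 5 - 19/2 = -9/2)
A = 9/2 (A = -1*(-9/2) = 9/2 ≈ 4.5000)
(A - 112)*(-25) = (9/2 - 112)*(-25) = -215/2*(-25) = 5375/2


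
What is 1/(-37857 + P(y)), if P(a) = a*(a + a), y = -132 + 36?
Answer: -1/19425 ≈ -5.1480e-5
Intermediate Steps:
y = -96
P(a) = 2*a² (P(a) = a*(2*a) = 2*a²)
1/(-37857 + P(y)) = 1/(-37857 + 2*(-96)²) = 1/(-37857 + 2*9216) = 1/(-37857 + 18432) = 1/(-19425) = -1/19425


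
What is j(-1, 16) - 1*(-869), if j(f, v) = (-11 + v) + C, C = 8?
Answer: 882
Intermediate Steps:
j(f, v) = -3 + v (j(f, v) = (-11 + v) + 8 = -3 + v)
j(-1, 16) - 1*(-869) = (-3 + 16) - 1*(-869) = 13 + 869 = 882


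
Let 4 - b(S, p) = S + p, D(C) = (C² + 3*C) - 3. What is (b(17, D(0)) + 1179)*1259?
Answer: 1471771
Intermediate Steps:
D(C) = -3 + C² + 3*C
b(S, p) = 4 - S - p (b(S, p) = 4 - (S + p) = 4 + (-S - p) = 4 - S - p)
(b(17, D(0)) + 1179)*1259 = ((4 - 1*17 - (-3 + 0² + 3*0)) + 1179)*1259 = ((4 - 17 - (-3 + 0 + 0)) + 1179)*1259 = ((4 - 17 - 1*(-3)) + 1179)*1259 = ((4 - 17 + 3) + 1179)*1259 = (-10 + 1179)*1259 = 1169*1259 = 1471771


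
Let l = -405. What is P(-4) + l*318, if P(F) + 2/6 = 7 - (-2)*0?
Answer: -386350/3 ≈ -1.2878e+5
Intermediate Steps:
P(F) = 20/3 (P(F) = -⅓ + (7 - (-2)*0) = -⅓ + (7 - 1*0) = -⅓ + (7 + 0) = -⅓ + 7 = 20/3)
P(-4) + l*318 = 20/3 - 405*318 = 20/3 - 128790 = -386350/3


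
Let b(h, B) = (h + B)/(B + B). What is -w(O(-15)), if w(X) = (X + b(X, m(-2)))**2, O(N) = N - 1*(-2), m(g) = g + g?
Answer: -7569/64 ≈ -118.27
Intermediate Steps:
m(g) = 2*g
b(h, B) = (B + h)/(2*B) (b(h, B) = (B + h)/((2*B)) = (B + h)*(1/(2*B)) = (B + h)/(2*B))
O(N) = 2 + N (O(N) = N + 2 = 2 + N)
w(X) = (1/2 + 7*X/8)**2 (w(X) = (X + (2*(-2) + X)/(2*((2*(-2)))))**2 = (X + (1/2)*(-4 + X)/(-4))**2 = (X + (1/2)*(-1/4)*(-4 + X))**2 = (X + (1/2 - X/8))**2 = (1/2 + 7*X/8)**2)
-w(O(-15)) = -(4 + 7*(2 - 15))**2/64 = -(4 + 7*(-13))**2/64 = -(4 - 91)**2/64 = -(-87)**2/64 = -7569/64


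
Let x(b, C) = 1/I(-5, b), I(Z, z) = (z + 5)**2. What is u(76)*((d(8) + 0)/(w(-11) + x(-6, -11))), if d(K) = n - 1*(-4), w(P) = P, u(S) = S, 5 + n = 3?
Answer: -76/5 ≈ -15.200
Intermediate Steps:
I(Z, z) = (5 + z)**2
n = -2 (n = -5 + 3 = -2)
x(b, C) = (5 + b)**(-2) (x(b, C) = 1/((5 + b)**2) = (5 + b)**(-2))
d(K) = 2 (d(K) = -2 - 1*(-4) = -2 + 4 = 2)
u(76)*((d(8) + 0)/(w(-11) + x(-6, -11))) = 76*((2 + 0)/(-11 + (5 - 6)**(-2))) = 76*(2/(-11 + (-1)**(-2))) = 76*(2/(-11 + 1)) = 76*(2/(-10)) = 76*(2*(-1/10)) = 76*(-1/5) = -76/5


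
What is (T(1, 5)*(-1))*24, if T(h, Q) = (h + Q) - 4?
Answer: -48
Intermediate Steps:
T(h, Q) = -4 + Q + h (T(h, Q) = (Q + h) - 4 = -4 + Q + h)
(T(1, 5)*(-1))*24 = ((-4 + 5 + 1)*(-1))*24 = (2*(-1))*24 = -2*24 = -48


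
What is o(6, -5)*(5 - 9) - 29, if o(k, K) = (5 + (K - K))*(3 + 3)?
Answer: -149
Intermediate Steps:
o(k, K) = 30 (o(k, K) = (5 + 0)*6 = 5*6 = 30)
o(6, -5)*(5 - 9) - 29 = 30*(5 - 9) - 29 = 30*(-4) - 29 = -120 - 29 = -149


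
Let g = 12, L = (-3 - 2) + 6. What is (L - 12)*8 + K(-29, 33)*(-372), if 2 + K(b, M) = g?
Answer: -3808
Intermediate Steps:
L = 1 (L = -5 + 6 = 1)
K(b, M) = 10 (K(b, M) = -2 + 12 = 10)
(L - 12)*8 + K(-29, 33)*(-372) = (1 - 12)*8 + 10*(-372) = -11*8 - 3720 = -88 - 3720 = -3808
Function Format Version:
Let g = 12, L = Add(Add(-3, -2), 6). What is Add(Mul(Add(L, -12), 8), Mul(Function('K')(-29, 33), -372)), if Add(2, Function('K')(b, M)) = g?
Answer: -3808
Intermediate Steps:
L = 1 (L = Add(-5, 6) = 1)
Function('K')(b, M) = 10 (Function('K')(b, M) = Add(-2, 12) = 10)
Add(Mul(Add(L, -12), 8), Mul(Function('K')(-29, 33), -372)) = Add(Mul(Add(1, -12), 8), Mul(10, -372)) = Add(Mul(-11, 8), -3720) = Add(-88, -3720) = -3808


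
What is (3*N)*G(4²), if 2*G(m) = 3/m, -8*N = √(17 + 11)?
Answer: -9*√7/128 ≈ -0.18603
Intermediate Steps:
N = -√7/4 (N = -√(17 + 11)/8 = -√7/4 ≈ -0.66144)
G(m) = 3/(2*m) (G(m) = (3/m)/2 = 3/(2*m))
(3*N)*G(4²) = (3*(-√7/4))*(3/(2*(4²))) = (-3*√7/4)*((3/2)/16) = (-3*√7/4)*((3/2)*(1/16)) = -3*√7/4*(3/32) = -9*√7/128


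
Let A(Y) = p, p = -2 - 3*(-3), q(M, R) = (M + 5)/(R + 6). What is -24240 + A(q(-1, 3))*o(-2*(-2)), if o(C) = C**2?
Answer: -24128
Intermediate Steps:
q(M, R) = (5 + M)/(6 + R)
p = 7 (p = -2 + 9 = 7)
A(Y) = 7
-24240 + A(q(-1, 3))*o(-2*(-2)) = -24240 + 7*(-2*(-2))**2 = -24240 + 7*4**2 = -24240 + 7*16 = -24240 + 112 = -24128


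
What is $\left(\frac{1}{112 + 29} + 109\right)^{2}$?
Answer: $\frac{236236900}{19881} \approx 11883.0$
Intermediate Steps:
$\left(\frac{1}{112 + 29} + 109\right)^{2} = \left(\frac{1}{141} + 109\right)^{2} = \left(\frac{15370}{141}\right)^{2} = \frac{236236900}{19881}$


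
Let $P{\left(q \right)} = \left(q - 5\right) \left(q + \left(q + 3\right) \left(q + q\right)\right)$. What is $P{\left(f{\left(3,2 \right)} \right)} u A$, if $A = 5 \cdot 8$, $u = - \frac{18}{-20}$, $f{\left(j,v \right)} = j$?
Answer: $-2808$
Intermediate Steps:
$u = \frac{9}{10}$ ($u = \left(-18\right) \left(- \frac{1}{20}\right) = \frac{9}{10} \approx 0.9$)
$A = 40$
$P{\left(q \right)} = \left(-5 + q\right) \left(q + 2 q \left(3 + q\right)\right)$ ($P{\left(q \right)} = \left(-5 + q\right) \left(q + \left(3 + q\right) 2 q\right) = \left(-5 + q\right) \left(q + 2 q \left(3 + q\right)\right)$)
$P{\left(f{\left(3,2 \right)} \right)} u A = 3 \left(-35 - 9 + 2 \cdot 3^{2}\right) \frac{9}{10} \cdot 40 = 3 \left(-35 - 9 + 2 \cdot 9\right) \frac{9}{10} \cdot 40 = 3 \left(-35 - 9 + 18\right) \frac{9}{10} \cdot 40 = 3 \left(-26\right) \frac{9}{10} \cdot 40 = \left(-78\right) \frac{9}{10} \cdot 40 = \left(- \frac{351}{5}\right) 40 = -2808$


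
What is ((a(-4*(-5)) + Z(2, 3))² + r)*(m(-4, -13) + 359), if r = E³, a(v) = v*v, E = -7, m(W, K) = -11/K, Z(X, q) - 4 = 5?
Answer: 780935964/13 ≈ 6.0072e+7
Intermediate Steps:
Z(X, q) = 9 (Z(X, q) = 4 + 5 = 9)
a(v) = v²
r = -343 (r = (-7)³ = -343)
((a(-4*(-5)) + Z(2, 3))² + r)*(m(-4, -13) + 359) = (((-4*(-5))² + 9)² - 343)*(-11/(-13) + 359) = ((20² + 9)² - 343)*(-11*(-1/13) + 359) = ((400 + 9)² - 343)*(11/13 + 359) = (409² - 343)*(4678/13) = (167281 - 343)*(4678/13) = 166938*(4678/13) = 780935964/13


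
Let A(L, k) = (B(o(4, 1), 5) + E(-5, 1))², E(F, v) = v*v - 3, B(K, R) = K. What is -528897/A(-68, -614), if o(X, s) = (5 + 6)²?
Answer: -528897/14161 ≈ -37.349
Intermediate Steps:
o(X, s) = 121 (o(X, s) = 11² = 121)
E(F, v) = -3 + v² (E(F, v) = v² - 3 = -3 + v²)
A(L, k) = 14161 (A(L, k) = (121 + (-3 + 1²))² = (121 + (-3 + 1))² = (121 - 2)² = 119² = 14161)
-528897/A(-68, -614) = -528897/14161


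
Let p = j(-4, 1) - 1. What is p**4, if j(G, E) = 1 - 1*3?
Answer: 81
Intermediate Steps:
j(G, E) = -2 (j(G, E) = 1 - 3 = -2)
p = -3 (p = -2 - 1 = -3)
p**4 = (-3)**4 = 81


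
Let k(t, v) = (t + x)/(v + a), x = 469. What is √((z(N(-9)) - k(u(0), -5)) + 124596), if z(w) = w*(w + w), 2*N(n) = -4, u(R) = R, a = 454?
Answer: 3*√2791120047/449 ≈ 352.99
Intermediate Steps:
N(n) = -2 (N(n) = (½)*(-4) = -2)
k(t, v) = (469 + t)/(454 + v) (k(t, v) = (t + 469)/(v + 454) = (469 + t)/(454 + v))
z(w) = 2*w² (z(w) = w*(2*w) = 2*w²)
√((z(N(-9)) - k(u(0), -5)) + 124596) = √((2*(-2)² - (469 + 0)/(454 - 5)) + 124596) = √((2*4 - 469/449) + 124596) = √((8 - 469/449) + 124596) = √(3123/449 + 124596) = √(55946727/449) = 3*√2791120047/449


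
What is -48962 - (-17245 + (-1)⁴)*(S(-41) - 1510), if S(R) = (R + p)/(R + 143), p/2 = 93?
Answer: -443069104/17 ≈ -2.6063e+7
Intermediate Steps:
p = 186 (p = 2*93 = 186)
S(R) = (186 + R)/(143 + R) (S(R) = (R + 186)/(R + 143) = (186 + R)/(143 + R))
-48962 - (-17245 + (-1)⁴)*(S(-41) - 1510) = -48962 - (-17245 + (-1)⁴)*((186 - 41)/(143 - 41) - 1510) = -48962 - (-17245 + 1)*(145/102 - 1510) = -48962 - (-17244)*((1/102)*145 - 1510) = -48962 - (-17244)*(145/102 - 1510) = -48962 - (-17244)*(-153875)/102 = -48962 - 1*442236750/17 = -48962 - 442236750/17 = -443069104/17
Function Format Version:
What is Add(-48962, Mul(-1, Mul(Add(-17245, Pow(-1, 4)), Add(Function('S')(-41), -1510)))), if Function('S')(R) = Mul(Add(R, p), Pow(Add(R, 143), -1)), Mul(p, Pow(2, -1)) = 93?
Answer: Rational(-443069104, 17) ≈ -2.6063e+7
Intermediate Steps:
p = 186 (p = Mul(2, 93) = 186)
Function('S')(R) = Mul(Pow(Add(143, R), -1), Add(186, R)) (Function('S')(R) = Mul(Add(R, 186), Pow(Add(R, 143), -1)) = Mul(Add(186, R), Pow(Add(143, R), -1)) = Mul(Pow(Add(143, R), -1), Add(186, R)))
Add(-48962, Mul(-1, Mul(Add(-17245, Pow(-1, 4)), Add(Function('S')(-41), -1510)))) = Add(-48962, Mul(-1, Mul(Add(-17245, Pow(-1, 4)), Add(Mul(Pow(Add(143, -41), -1), Add(186, -41)), -1510)))) = Add(-48962, Mul(-1, Mul(Add(-17245, 1), Add(Mul(Pow(102, -1), 145), -1510)))) = Add(-48962, Mul(-1, Mul(-17244, Add(Mul(Rational(1, 102), 145), -1510)))) = Add(-48962, Mul(-1, Mul(-17244, Add(Rational(145, 102), -1510)))) = Add(-48962, Mul(-1, Mul(-17244, Rational(-153875, 102)))) = Add(-48962, Mul(-1, Rational(442236750, 17))) = Add(-48962, Rational(-442236750, 17)) = Rational(-443069104, 17)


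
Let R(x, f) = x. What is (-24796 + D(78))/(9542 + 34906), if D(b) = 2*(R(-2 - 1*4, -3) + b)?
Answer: -6163/11112 ≈ -0.55463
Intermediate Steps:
D(b) = -12 + 2*b (D(b) = 2*((-2 - 1*4) + b) = 2*((-2 - 4) + b) = 2*(-6 + b) = -12 + 2*b)
(-24796 + D(78))/(9542 + 34906) = (-24796 + (-12 + 2*78))/(9542 + 34906) = (-24796 + (-12 + 156))/44448 = (-24796 + 144)*(1/44448) = -24652*1/44448 = -6163/11112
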